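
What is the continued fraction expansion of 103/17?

Run the Euclidean algorithm on 103 and 17; the successive quotients are the partial quotients a_0, a_1, ... (each step inverts the fractional part left over by the previous one):
  103 = 6*17 + 1, so a_0 = 6.
  17 = 17*1 + 0, so a_1 = 17.
The remainder reaches 0 after 2 divisions, so the expansion has 2 partial quotients, read off in order.

[6; 17]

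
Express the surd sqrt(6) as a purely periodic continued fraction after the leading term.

[2; (2, 4)]

Write x_i = (sqrt(6) + m_i)/d_i with (m_0, d_0) = (0, 1). a_0 = floor(sqrt(6)) = 2, since 2^2 = 4 <= 6 < 9 = 3^2.
Iterate m_{i+1} = d_i*a_i - m_i, d_{i+1} = (6 - m_{i+1}^2)/d_i, a_{i+1} = floor((a_0 + m_{i+1})/d_{i+1}):
  m_1 = 1*2 - 0 = 2, d_1 = (6 - 2^2)/1 = 2/1 = 2, a_1 = floor((2 + 2)/2) = 2.
  m_2 = 2*2 - 2 = 2, d_2 = (6 - 2^2)/2 = 2/2 = 1, a_2 = floor((2 + 2)/1) = 4.
  m_3 = 1*4 - 2 = 2, d_3 = (6 - 2^2)/1 = 2/1 = 2: (m_3, d_3) = (m_1, d_1) = (2, 2), so from here the quotients repeat a_1, a_2; the period length is 2.
Hence the expansion of sqrt(6) is a_0 = 2 followed by the repeating block 2, 4 (period 2).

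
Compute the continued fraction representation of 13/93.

Run the Euclidean algorithm on 13 and 93; the successive quotients are the partial quotients a_0, a_1, ... (each step inverts the fractional part left over by the previous one):
  13 = 0*93 + 13, so a_0 = 0.
  93 = 7*13 + 2, so a_1 = 7.
  13 = 6*2 + 1, so a_2 = 6.
  2 = 2*1 + 0, so a_3 = 2.
The remainder reaches 0 after 4 divisions, so the expansion has 4 partial quotients, read off in order.

[0; 7, 6, 2]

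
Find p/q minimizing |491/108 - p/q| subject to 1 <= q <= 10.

Expand x = 491/108 as a continued fraction with the Euclidean algorithm:
  491 = 4*108 + 59, so a_0 = 4.
  108 = 1*59 + 49, so a_1 = 1.
  59 = 1*49 + 10, so a_2 = 1.
  49 = 4*10 + 9, so a_3 = 4.
  10 = 1*9 + 1, so a_4 = 1.
  9 = 9*1 + 0, so a_5 = 9.
so x = [4; 1, 1, 4, 1, 9].
Convergents (p_i = a_i*p_{i-1} + p_{i-2}, q_i = a_i*q_{i-1} + q_{i-2} with p_{-2}=0, p_{-1}=1, q_{-2}=1, q_{-1}=0), until the denominator exceeds 10:
  i=0: a_0=4, p_0 = 4*1 + 0 = 4, q_0 = 4*0 + 1 = 1.
  i=1: a_1=1, p_1 = 1*4 + 1 = 5, q_1 = 1*1 + 0 = 1.
  i=2: a_2=1, p_2 = 1*5 + 4 = 9, q_2 = 1*1 + 1 = 2.
  i=3: a_3=4, p_3 = 4*9 + 5 = 41, q_3 = 4*2 + 1 = 9.
  i=4: a_4=1, p_4 = 1*41 + 9 = 50, q_4 = 1*9 + 2 = 11.
q_4 = 11 > 10, so the last convergent with denominator <= 10 is p_3/q_3 = 41/9.
The closest fraction with denominator <= 10 is either p_3/q_3 or the intermediate fraction (k*p_3 + p_2)/(k*q_3 + q_2) with the largest k >= 1 whose denominator stays <= 10; these approach x as k grows, and every other convergent or intermediate fraction in range is farther away.
Largest k: floor((10 - q_2)/q_3) = floor((10 - 2)/9) = 0.
Since k = 0, no intermediate fraction beyond p_3/q_3 has denominator <= 10, so the convergent 41/9 is the closest (its error is |491*9 - 41*108|/(108*9) = 9/972).

41/9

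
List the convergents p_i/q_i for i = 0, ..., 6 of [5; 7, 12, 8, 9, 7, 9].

Using the convergent recurrence p_i = a_i*p_{i-1} + p_{i-2}, q_i = a_i*q_{i-1} + q_{i-2} with p_{-2}=0, p_{-1}=1, q_{-2}=1, q_{-1}=0:
  i=0: a_0=5, p_0 = 5*1 + 0 = 5, q_0 = 5*0 + 1 = 1.
  i=1: a_1=7, p_1 = 7*5 + 1 = 36, q_1 = 7*1 + 0 = 7.
  i=2: a_2=12, p_2 = 12*36 + 5 = 437, q_2 = 12*7 + 1 = 85.
  i=3: a_3=8, p_3 = 8*437 + 36 = 3532, q_3 = 8*85 + 7 = 687.
  i=4: a_4=9, p_4 = 9*3532 + 437 = 32225, q_4 = 9*687 + 85 = 6268.
  i=5: a_5=7, p_5 = 7*32225 + 3532 = 229107, q_5 = 7*6268 + 687 = 44563.
  i=6: a_6=9, p_6 = 9*229107 + 32225 = 2094188, q_6 = 9*44563 + 6268 = 407335.

5/1, 36/7, 437/85, 3532/687, 32225/6268, 229107/44563, 2094188/407335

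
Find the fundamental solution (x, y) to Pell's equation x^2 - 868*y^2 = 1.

First expand sqrt(868) as a continued fraction. With x_i = (sqrt(868) + m_i)/d_i and (m_0, d_0) = (0, 1): a_0 = floor(sqrt(868)) = 29, since 29^2 = 841 <= 868 < 900 = 30^2.
Iterate m_{i+1} = d_i*a_i - m_i, d_{i+1} = (868 - m_{i+1}^2)/d_i, a_{i+1} = floor((a_0 + m_{i+1})/d_{i+1}):
  m_1 = 1*29 - 0 = 29, d_1 = (868 - 29^2)/1 = 27/1 = 27, a_1 = floor((29 + 29)/27) = 2.
  m_2 = 27*2 - 29 = 25, d_2 = (868 - 25^2)/27 = 243/27 = 9, a_2 = floor((29 + 25)/9) = 6.
  m_3 = 9*6 - 25 = 29, d_3 = (868 - 29^2)/9 = 27/9 = 3, a_3 = floor((29 + 29)/3) = 19.
  m_4 = 3*19 - 29 = 28, d_4 = (868 - 28^2)/3 = 84/3 = 28, a_4 = floor((29 + 28)/28) = 2.
  m_5 = 28*2 - 28 = 28, d_5 = (868 - 28^2)/28 = 84/28 = 3, a_5 = floor((29 + 28)/3) = 19.
  m_6 = 3*19 - 28 = 29, d_6 = (868 - 29^2)/3 = 27/3 = 9, a_6 = floor((29 + 29)/9) = 6.
  m_7 = 9*6 - 29 = 25, d_7 = (868 - 25^2)/9 = 243/9 = 27, a_7 = floor((29 + 25)/27) = 2.
  m_8 = 27*2 - 25 = 29, d_8 = (868 - 29^2)/27 = 27/27 = 1, a_8 = floor((29 + 29)/1) = 58.
  m_9 = 1*58 - 29 = 29, d_9 = (868 - 29^2)/1 = 27/1 = 27: (m_9, d_9) = (m_1, d_1) = (29, 27), so from here the quotients repeat a_1, ..., a_8; the period length is 8.
So sqrt(868) = [29; (2, 6, 19, 2, 19, 6, 2, 58)] with period length k = 8.
k is even, so the fundamental solution of x^2 - 868y^2 = 1 is (p_{k-1}, q_{k-1}) = (p_7, q_7); compute convergents through index 7.
Convergents (p_i = a_i*p_{i-1} + p_{i-2}, q_i = a_i*q_{i-1} + q_{i-2} with p_{-2}=0, p_{-1}=1, q_{-2}=1, q_{-1}=0):
  i=0: a_0=29, p_0 = 29*1 + 0 = 29, q_0 = 29*0 + 1 = 1.
  i=1: a_1=2, p_1 = 2*29 + 1 = 59, q_1 = 2*1 + 0 = 2.
  i=2: a_2=6, p_2 = 6*59 + 29 = 383, q_2 = 6*2 + 1 = 13.
  i=3: a_3=19, p_3 = 19*383 + 59 = 7336, q_3 = 19*13 + 2 = 249.
  i=4: a_4=2, p_4 = 2*7336 + 383 = 15055, q_4 = 2*249 + 13 = 511.
  i=5: a_5=19, p_5 = 19*15055 + 7336 = 293381, q_5 = 19*511 + 249 = 9958.
  i=6: a_6=6, p_6 = 6*293381 + 15055 = 1775341, q_6 = 6*9958 + 511 = 60259.
  i=7: a_7=2, p_7 = 2*1775341 + 293381 = 3844063, q_7 = 2*60259 + 9958 = 130476.
Check: 3844063^2 - 868*130476^2 = 14776820347969 - 14776820347968 = 1, so (x, y) = (3844063, 130476) solves the equation, and by the theorem it is the least positive solution.

(x, y) = (3844063, 130476)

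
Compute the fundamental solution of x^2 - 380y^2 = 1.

(x, y) = (39, 2)

First expand sqrt(380) as a continued fraction. With x_i = (sqrt(380) + m_i)/d_i and (m_0, d_0) = (0, 1): a_0 = floor(sqrt(380)) = 19, since 19^2 = 361 <= 380 < 400 = 20^2.
Iterate m_{i+1} = d_i*a_i - m_i, d_{i+1} = (380 - m_{i+1}^2)/d_i, a_{i+1} = floor((a_0 + m_{i+1})/d_{i+1}):
  m_1 = 1*19 - 0 = 19, d_1 = (380 - 19^2)/1 = 19/1 = 19, a_1 = floor((19 + 19)/19) = 2.
  m_2 = 19*2 - 19 = 19, d_2 = (380 - 19^2)/19 = 19/19 = 1, a_2 = floor((19 + 19)/1) = 38.
  m_3 = 1*38 - 19 = 19, d_3 = (380 - 19^2)/1 = 19/1 = 19: (m_3, d_3) = (m_1, d_1) = (19, 19), so from here the quotients repeat a_1, a_2; the period length is 2.
So sqrt(380) = [19; (2, 38)] with period length k = 2.
k is even, so the fundamental solution of x^2 - 380y^2 = 1 is (p_{k-1}, q_{k-1}) = (p_1, q_1); compute convergents through index 1.
Convergents (p_i = a_i*p_{i-1} + p_{i-2}, q_i = a_i*q_{i-1} + q_{i-2} with p_{-2}=0, p_{-1}=1, q_{-2}=1, q_{-1}=0):
  i=0: a_0=19, p_0 = 19*1 + 0 = 19, q_0 = 19*0 + 1 = 1.
  i=1: a_1=2, p_1 = 2*19 + 1 = 39, q_1 = 2*1 + 0 = 2.
Check: 39^2 - 380*2^2 = 1521 - 1520 = 1, so (x, y) = (39, 2) solves the equation, and by the theorem it is the least positive solution.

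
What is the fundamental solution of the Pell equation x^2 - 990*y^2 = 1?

First expand sqrt(990) as a continued fraction. With x_i = (sqrt(990) + m_i)/d_i and (m_0, d_0) = (0, 1): a_0 = floor(sqrt(990)) = 31, since 31^2 = 961 <= 990 < 1024 = 32^2.
Iterate m_{i+1} = d_i*a_i - m_i, d_{i+1} = (990 - m_{i+1}^2)/d_i, a_{i+1} = floor((a_0 + m_{i+1})/d_{i+1}):
  m_1 = 1*31 - 0 = 31, d_1 = (990 - 31^2)/1 = 29/1 = 29, a_1 = floor((31 + 31)/29) = 2.
  m_2 = 29*2 - 31 = 27, d_2 = (990 - 27^2)/29 = 261/29 = 9, a_2 = floor((31 + 27)/9) = 6.
  m_3 = 9*6 - 27 = 27, d_3 = (990 - 27^2)/9 = 261/9 = 29, a_3 = floor((31 + 27)/29) = 2.
  m_4 = 29*2 - 27 = 31, d_4 = (990 - 31^2)/29 = 29/29 = 1, a_4 = floor((31 + 31)/1) = 62.
  m_5 = 1*62 - 31 = 31, d_5 = (990 - 31^2)/1 = 29/1 = 29: (m_5, d_5) = (m_1, d_1) = (31, 29), so from here the quotients repeat a_1, ..., a_4; the period length is 4.
So sqrt(990) = [31; (2, 6, 2, 62)] with period length k = 4.
k is even, so the fundamental solution of x^2 - 990y^2 = 1 is (p_{k-1}, q_{k-1}) = (p_3, q_3); compute convergents through index 3.
Convergents (p_i = a_i*p_{i-1} + p_{i-2}, q_i = a_i*q_{i-1} + q_{i-2} with p_{-2}=0, p_{-1}=1, q_{-2}=1, q_{-1}=0):
  i=0: a_0=31, p_0 = 31*1 + 0 = 31, q_0 = 31*0 + 1 = 1.
  i=1: a_1=2, p_1 = 2*31 + 1 = 63, q_1 = 2*1 + 0 = 2.
  i=2: a_2=6, p_2 = 6*63 + 31 = 409, q_2 = 6*2 + 1 = 13.
  i=3: a_3=2, p_3 = 2*409 + 63 = 881, q_3 = 2*13 + 2 = 28.
Check: 881^2 - 990*28^2 = 776161 - 776160 = 1, so (x, y) = (881, 28) solves the equation, and by the theorem it is the least positive solution.

(x, y) = (881, 28)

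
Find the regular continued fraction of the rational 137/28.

Run the Euclidean algorithm on 137 and 28; the successive quotients are the partial quotients a_0, a_1, ... (each step inverts the fractional part left over by the previous one):
  137 = 4*28 + 25, so a_0 = 4.
  28 = 1*25 + 3, so a_1 = 1.
  25 = 8*3 + 1, so a_2 = 8.
  3 = 3*1 + 0, so a_3 = 3.
The remainder reaches 0 after 4 divisions, so the expansion has 4 partial quotients, read off in order.

[4; 1, 8, 3]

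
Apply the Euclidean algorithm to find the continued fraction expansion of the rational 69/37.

[1; 1, 6, 2, 2]

Run the Euclidean algorithm on 69 and 37; the successive quotients are the partial quotients a_0, a_1, ... (each step inverts the fractional part left over by the previous one):
  69 = 1*37 + 32, so a_0 = 1.
  37 = 1*32 + 5, so a_1 = 1.
  32 = 6*5 + 2, so a_2 = 6.
  5 = 2*2 + 1, so a_3 = 2.
  2 = 2*1 + 0, so a_4 = 2.
The remainder reaches 0 after 5 divisions, so the expansion has 5 partial quotients, read off in order.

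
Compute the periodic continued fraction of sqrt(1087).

Write x_i = (sqrt(1087) + m_i)/d_i with (m_0, d_0) = (0, 1). a_0 = floor(sqrt(1087)) = 32, since 32^2 = 1024 <= 1087 < 1089 = 33^2.
Iterate m_{i+1} = d_i*a_i - m_i, d_{i+1} = (1087 - m_{i+1}^2)/d_i, a_{i+1} = floor((a_0 + m_{i+1})/d_{i+1}):
  m_1 = 1*32 - 0 = 32, d_1 = (1087 - 32^2)/1 = 63/1 = 63, a_1 = floor((32 + 32)/63) = 1.
  m_2 = 63*1 - 32 = 31, d_2 = (1087 - 31^2)/63 = 126/63 = 2, a_2 = floor((32 + 31)/2) = 31.
  m_3 = 2*31 - 31 = 31, d_3 = (1087 - 31^2)/2 = 126/2 = 63, a_3 = floor((32 + 31)/63) = 1.
  m_4 = 63*1 - 31 = 32, d_4 = (1087 - 32^2)/63 = 63/63 = 1, a_4 = floor((32 + 32)/1) = 64.
  m_5 = 1*64 - 32 = 32, d_5 = (1087 - 32^2)/1 = 63/1 = 63: (m_5, d_5) = (m_1, d_1) = (32, 63), so from here the quotients repeat a_1, ..., a_4; the period length is 4.
Hence the expansion of sqrt(1087) is a_0 = 32 followed by the repeating block 1, 31, 1, 64 (period 4).

[32; (1, 31, 1, 64)]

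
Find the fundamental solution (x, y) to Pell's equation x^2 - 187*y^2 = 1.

(x, y) = (1682, 123)

First expand sqrt(187) as a continued fraction. With x_i = (sqrt(187) + m_i)/d_i and (m_0, d_0) = (0, 1): a_0 = floor(sqrt(187)) = 13, since 13^2 = 169 <= 187 < 196 = 14^2.
Iterate m_{i+1} = d_i*a_i - m_i, d_{i+1} = (187 - m_{i+1}^2)/d_i, a_{i+1} = floor((a_0 + m_{i+1})/d_{i+1}):
  m_1 = 1*13 - 0 = 13, d_1 = (187 - 13^2)/1 = 18/1 = 18, a_1 = floor((13 + 13)/18) = 1.
  m_2 = 18*1 - 13 = 5, d_2 = (187 - 5^2)/18 = 162/18 = 9, a_2 = floor((13 + 5)/9) = 2.
  m_3 = 9*2 - 5 = 13, d_3 = (187 - 13^2)/9 = 18/9 = 2, a_3 = floor((13 + 13)/2) = 13.
  m_4 = 2*13 - 13 = 13, d_4 = (187 - 13^2)/2 = 18/2 = 9, a_4 = floor((13 + 13)/9) = 2.
  m_5 = 9*2 - 13 = 5, d_5 = (187 - 5^2)/9 = 162/9 = 18, a_5 = floor((13 + 5)/18) = 1.
  m_6 = 18*1 - 5 = 13, d_6 = (187 - 13^2)/18 = 18/18 = 1, a_6 = floor((13 + 13)/1) = 26.
  m_7 = 1*26 - 13 = 13, d_7 = (187 - 13^2)/1 = 18/1 = 18: (m_7, d_7) = (m_1, d_1) = (13, 18), so from here the quotients repeat a_1, ..., a_6; the period length is 6.
So sqrt(187) = [13; (1, 2, 13, 2, 1, 26)] with period length k = 6.
k is even, so the fundamental solution of x^2 - 187y^2 = 1 is (p_{k-1}, q_{k-1}) = (p_5, q_5); compute convergents through index 5.
Convergents (p_i = a_i*p_{i-1} + p_{i-2}, q_i = a_i*q_{i-1} + q_{i-2} with p_{-2}=0, p_{-1}=1, q_{-2}=1, q_{-1}=0):
  i=0: a_0=13, p_0 = 13*1 + 0 = 13, q_0 = 13*0 + 1 = 1.
  i=1: a_1=1, p_1 = 1*13 + 1 = 14, q_1 = 1*1 + 0 = 1.
  i=2: a_2=2, p_2 = 2*14 + 13 = 41, q_2 = 2*1 + 1 = 3.
  i=3: a_3=13, p_3 = 13*41 + 14 = 547, q_3 = 13*3 + 1 = 40.
  i=4: a_4=2, p_4 = 2*547 + 41 = 1135, q_4 = 2*40 + 3 = 83.
  i=5: a_5=1, p_5 = 1*1135 + 547 = 1682, q_5 = 1*83 + 40 = 123.
Check: 1682^2 - 187*123^2 = 2829124 - 2829123 = 1, so (x, y) = (1682, 123) solves the equation, and by the theorem it is the least positive solution.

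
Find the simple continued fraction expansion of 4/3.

[1; 3]

Run the Euclidean algorithm on 4 and 3; the successive quotients are the partial quotients a_0, a_1, ... (each step inverts the fractional part left over by the previous one):
  4 = 1*3 + 1, so a_0 = 1.
  3 = 3*1 + 0, so a_1 = 3.
The remainder reaches 0 after 2 divisions, so the expansion has 2 partial quotients, read off in order.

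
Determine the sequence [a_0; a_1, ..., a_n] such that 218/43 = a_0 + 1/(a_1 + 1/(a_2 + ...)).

Run the Euclidean algorithm on 218 and 43; the successive quotients are the partial quotients a_0, a_1, ... (each step inverts the fractional part left over by the previous one):
  218 = 5*43 + 3, so a_0 = 5.
  43 = 14*3 + 1, so a_1 = 14.
  3 = 3*1 + 0, so a_2 = 3.
The remainder reaches 0 after 3 divisions, so the expansion has 3 partial quotients, read off in order.

[5; 14, 3]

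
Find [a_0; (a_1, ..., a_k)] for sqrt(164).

Write x_i = (sqrt(164) + m_i)/d_i with (m_0, d_0) = (0, 1). a_0 = floor(sqrt(164)) = 12, since 12^2 = 144 <= 164 < 169 = 13^2.
Iterate m_{i+1} = d_i*a_i - m_i, d_{i+1} = (164 - m_{i+1}^2)/d_i, a_{i+1} = floor((a_0 + m_{i+1})/d_{i+1}):
  m_1 = 1*12 - 0 = 12, d_1 = (164 - 12^2)/1 = 20/1 = 20, a_1 = floor((12 + 12)/20) = 1.
  m_2 = 20*1 - 12 = 8, d_2 = (164 - 8^2)/20 = 100/20 = 5, a_2 = floor((12 + 8)/5) = 4.
  m_3 = 5*4 - 8 = 12, d_3 = (164 - 12^2)/5 = 20/5 = 4, a_3 = floor((12 + 12)/4) = 6.
  m_4 = 4*6 - 12 = 12, d_4 = (164 - 12^2)/4 = 20/4 = 5, a_4 = floor((12 + 12)/5) = 4.
  m_5 = 5*4 - 12 = 8, d_5 = (164 - 8^2)/5 = 100/5 = 20, a_5 = floor((12 + 8)/20) = 1.
  m_6 = 20*1 - 8 = 12, d_6 = (164 - 12^2)/20 = 20/20 = 1, a_6 = floor((12 + 12)/1) = 24.
  m_7 = 1*24 - 12 = 12, d_7 = (164 - 12^2)/1 = 20/1 = 20: (m_7, d_7) = (m_1, d_1) = (12, 20), so from here the quotients repeat a_1, ..., a_6; the period length is 6.
Hence the expansion of sqrt(164) is a_0 = 12 followed by the repeating block 1, 4, 6, 4, 1, 24 (period 6).

[12; (1, 4, 6, 4, 1, 24)]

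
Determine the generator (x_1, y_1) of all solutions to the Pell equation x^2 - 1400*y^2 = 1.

First expand sqrt(1400) as a continued fraction. With x_i = (sqrt(1400) + m_i)/d_i and (m_0, d_0) = (0, 1): a_0 = floor(sqrt(1400)) = 37, since 37^2 = 1369 <= 1400 < 1444 = 38^2.
Iterate m_{i+1} = d_i*a_i - m_i, d_{i+1} = (1400 - m_{i+1}^2)/d_i, a_{i+1} = floor((a_0 + m_{i+1})/d_{i+1}):
  m_1 = 1*37 - 0 = 37, d_1 = (1400 - 37^2)/1 = 31/1 = 31, a_1 = floor((37 + 37)/31) = 2.
  m_2 = 31*2 - 37 = 25, d_2 = (1400 - 25^2)/31 = 775/31 = 25, a_2 = floor((37 + 25)/25) = 2.
  m_3 = 25*2 - 25 = 25, d_3 = (1400 - 25^2)/25 = 775/25 = 31, a_3 = floor((37 + 25)/31) = 2.
  m_4 = 31*2 - 25 = 37, d_4 = (1400 - 37^2)/31 = 31/31 = 1, a_4 = floor((37 + 37)/1) = 74.
  m_5 = 1*74 - 37 = 37, d_5 = (1400 - 37^2)/1 = 31/1 = 31: (m_5, d_5) = (m_1, d_1) = (37, 31), so from here the quotients repeat a_1, ..., a_4; the period length is 4.
So sqrt(1400) = [37; (2, 2, 2, 74)] with period length k = 4.
k is even, so the fundamental solution of x^2 - 1400y^2 = 1 is (p_{k-1}, q_{k-1}) = (p_3, q_3); compute convergents through index 3.
Convergents (p_i = a_i*p_{i-1} + p_{i-2}, q_i = a_i*q_{i-1} + q_{i-2} with p_{-2}=0, p_{-1}=1, q_{-2}=1, q_{-1}=0):
  i=0: a_0=37, p_0 = 37*1 + 0 = 37, q_0 = 37*0 + 1 = 1.
  i=1: a_1=2, p_1 = 2*37 + 1 = 75, q_1 = 2*1 + 0 = 2.
  i=2: a_2=2, p_2 = 2*75 + 37 = 187, q_2 = 2*2 + 1 = 5.
  i=3: a_3=2, p_3 = 2*187 + 75 = 449, q_3 = 2*5 + 2 = 12.
Check: 449^2 - 1400*12^2 = 201601 - 201600 = 1, so (x, y) = (449, 12) solves the equation, and by the theorem it is the least positive solution.

(x, y) = (449, 12)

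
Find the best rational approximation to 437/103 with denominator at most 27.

106/25

Expand x = 437/103 as a continued fraction with the Euclidean algorithm:
  437 = 4*103 + 25, so a_0 = 4.
  103 = 4*25 + 3, so a_1 = 4.
  25 = 8*3 + 1, so a_2 = 8.
  3 = 3*1 + 0, so a_3 = 3.
so x = [4; 4, 8, 3].
Convergents (p_i = a_i*p_{i-1} + p_{i-2}, q_i = a_i*q_{i-1} + q_{i-2} with p_{-2}=0, p_{-1}=1, q_{-2}=1, q_{-1}=0), until the denominator exceeds 27:
  i=0: a_0=4, p_0 = 4*1 + 0 = 4, q_0 = 4*0 + 1 = 1.
  i=1: a_1=4, p_1 = 4*4 + 1 = 17, q_1 = 4*1 + 0 = 4.
  i=2: a_2=8, p_2 = 8*17 + 4 = 140, q_2 = 8*4 + 1 = 33.
q_2 = 33 > 27, so the last convergent with denominator <= 27 is p_1/q_1 = 17/4.
The closest fraction with denominator <= 27 is either p_1/q_1 or the intermediate fraction (k*p_1 + p_0)/(k*q_1 + q_0) with the largest k >= 1 whose denominator stays <= 27; these approach x as k grows, and every other convergent or intermediate fraction in range is farther away.
Largest k: floor((27 - q_0)/q_1) = floor((27 - 1)/4) = 6.
That gives (6*17 + 4)/(6*4 + 1) = 106/25.
Compare the errors: |x - 17/4| = |437*4 - 17*103|/(103*4) = 3/412, and |x - 106/25| = |437*25 - 106*103|/(103*25) = 7/2575.
Cross-multiplying, 7*412 = 2884 < 7725 = 3*2575, so 7/2575 is smaller: the intermediate fraction 106/25 is closer to x than 17/4.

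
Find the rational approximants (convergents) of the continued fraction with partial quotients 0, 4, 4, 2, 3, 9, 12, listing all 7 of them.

Using the convergent recurrence p_i = a_i*p_{i-1} + p_{i-2}, q_i = a_i*q_{i-1} + q_{i-2} with p_{-2}=0, p_{-1}=1, q_{-2}=1, q_{-1}=0:
  i=0: a_0=0, p_0 = 0*1 + 0 = 0, q_0 = 0*0 + 1 = 1.
  i=1: a_1=4, p_1 = 4*0 + 1 = 1, q_1 = 4*1 + 0 = 4.
  i=2: a_2=4, p_2 = 4*1 + 0 = 4, q_2 = 4*4 + 1 = 17.
  i=3: a_3=2, p_3 = 2*4 + 1 = 9, q_3 = 2*17 + 4 = 38.
  i=4: a_4=3, p_4 = 3*9 + 4 = 31, q_4 = 3*38 + 17 = 131.
  i=5: a_5=9, p_5 = 9*31 + 9 = 288, q_5 = 9*131 + 38 = 1217.
  i=6: a_6=12, p_6 = 12*288 + 31 = 3487, q_6 = 12*1217 + 131 = 14735.

0/1, 1/4, 4/17, 9/38, 31/131, 288/1217, 3487/14735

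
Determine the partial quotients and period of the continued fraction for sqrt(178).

[13; (2, 1, 12, 1, 2, 26)]

Write x_i = (sqrt(178) + m_i)/d_i with (m_0, d_0) = (0, 1). a_0 = floor(sqrt(178)) = 13, since 13^2 = 169 <= 178 < 196 = 14^2.
Iterate m_{i+1} = d_i*a_i - m_i, d_{i+1} = (178 - m_{i+1}^2)/d_i, a_{i+1} = floor((a_0 + m_{i+1})/d_{i+1}):
  m_1 = 1*13 - 0 = 13, d_1 = (178 - 13^2)/1 = 9/1 = 9, a_1 = floor((13 + 13)/9) = 2.
  m_2 = 9*2 - 13 = 5, d_2 = (178 - 5^2)/9 = 153/9 = 17, a_2 = floor((13 + 5)/17) = 1.
  m_3 = 17*1 - 5 = 12, d_3 = (178 - 12^2)/17 = 34/17 = 2, a_3 = floor((13 + 12)/2) = 12.
  m_4 = 2*12 - 12 = 12, d_4 = (178 - 12^2)/2 = 34/2 = 17, a_4 = floor((13 + 12)/17) = 1.
  m_5 = 17*1 - 12 = 5, d_5 = (178 - 5^2)/17 = 153/17 = 9, a_5 = floor((13 + 5)/9) = 2.
  m_6 = 9*2 - 5 = 13, d_6 = (178 - 13^2)/9 = 9/9 = 1, a_6 = floor((13 + 13)/1) = 26.
  m_7 = 1*26 - 13 = 13, d_7 = (178 - 13^2)/1 = 9/1 = 9: (m_7, d_7) = (m_1, d_1) = (13, 9), so from here the quotients repeat a_1, ..., a_6; the period length is 6.
Hence the expansion of sqrt(178) is a_0 = 13 followed by the repeating block 2, 1, 12, 1, 2, 26 (period 6).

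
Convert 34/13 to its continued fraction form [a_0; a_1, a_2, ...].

Run the Euclidean algorithm on 34 and 13; the successive quotients are the partial quotients a_0, a_1, ... (each step inverts the fractional part left over by the previous one):
  34 = 2*13 + 8, so a_0 = 2.
  13 = 1*8 + 5, so a_1 = 1.
  8 = 1*5 + 3, so a_2 = 1.
  5 = 1*3 + 2, so a_3 = 1.
  3 = 1*2 + 1, so a_4 = 1.
  2 = 2*1 + 0, so a_5 = 2.
The remainder reaches 0 after 6 divisions, so the expansion has 6 partial quotients, read off in order.

[2; 1, 1, 1, 1, 2]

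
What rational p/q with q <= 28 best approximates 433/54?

Expand x = 433/54 as a continued fraction with the Euclidean algorithm:
  433 = 8*54 + 1, so a_0 = 8.
  54 = 54*1 + 0, so a_1 = 54.
so x = [8; 54].
Convergents (p_i = a_i*p_{i-1} + p_{i-2}, q_i = a_i*q_{i-1} + q_{i-2} with p_{-2}=0, p_{-1}=1, q_{-2}=1, q_{-1}=0), until the denominator exceeds 28:
  i=0: a_0=8, p_0 = 8*1 + 0 = 8, q_0 = 8*0 + 1 = 1.
  i=1: a_1=54, p_1 = 54*8 + 1 = 433, q_1 = 54*1 + 0 = 54.
q_1 = 54 > 28, so the last convergent with denominator <= 28 is p_0/q_0 = 8/1.
The closest fraction with denominator <= 28 is either p_0/q_0 or the intermediate fraction (k*p_0 + p_{-1})/(k*q_0 + q_{-1}) with the largest k >= 1 whose denominator stays <= 28; these approach x as k grows, and every other convergent or intermediate fraction in range is farther away.
Largest k: floor((28 - q_{-1})/q_0) = floor((28 - 0)/1) = 28 (using the seeds p_{-1} = 1, q_{-1} = 0).
That gives (28*8 + 1)/(28*1 + 0) = 225/28.
Compare the errors: |x - 8/1| = |433*1 - 8*54|/(54*1) = 1/54, and |x - 225/28| = |433*28 - 225*54|/(54*28) = 26/1512.
Cross-multiplying, 26*54 = 1404 < 1512 = 1*1512, so 26/1512 is smaller: the intermediate fraction 225/28 is closer to x than 8/1.

225/28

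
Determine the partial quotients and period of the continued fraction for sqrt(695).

[26; (2, 1, 3, 10, 3, 1, 2, 52)]

Write x_i = (sqrt(695) + m_i)/d_i with (m_0, d_0) = (0, 1). a_0 = floor(sqrt(695)) = 26, since 26^2 = 676 <= 695 < 729 = 27^2.
Iterate m_{i+1} = d_i*a_i - m_i, d_{i+1} = (695 - m_{i+1}^2)/d_i, a_{i+1} = floor((a_0 + m_{i+1})/d_{i+1}):
  m_1 = 1*26 - 0 = 26, d_1 = (695 - 26^2)/1 = 19/1 = 19, a_1 = floor((26 + 26)/19) = 2.
  m_2 = 19*2 - 26 = 12, d_2 = (695 - 12^2)/19 = 551/19 = 29, a_2 = floor((26 + 12)/29) = 1.
  m_3 = 29*1 - 12 = 17, d_3 = (695 - 17^2)/29 = 406/29 = 14, a_3 = floor((26 + 17)/14) = 3.
  m_4 = 14*3 - 17 = 25, d_4 = (695 - 25^2)/14 = 70/14 = 5, a_4 = floor((26 + 25)/5) = 10.
  m_5 = 5*10 - 25 = 25, d_5 = (695 - 25^2)/5 = 70/5 = 14, a_5 = floor((26 + 25)/14) = 3.
  m_6 = 14*3 - 25 = 17, d_6 = (695 - 17^2)/14 = 406/14 = 29, a_6 = floor((26 + 17)/29) = 1.
  m_7 = 29*1 - 17 = 12, d_7 = (695 - 12^2)/29 = 551/29 = 19, a_7 = floor((26 + 12)/19) = 2.
  m_8 = 19*2 - 12 = 26, d_8 = (695 - 26^2)/19 = 19/19 = 1, a_8 = floor((26 + 26)/1) = 52.
  m_9 = 1*52 - 26 = 26, d_9 = (695 - 26^2)/1 = 19/1 = 19: (m_9, d_9) = (m_1, d_1) = (26, 19), so from here the quotients repeat a_1, ..., a_8; the period length is 8.
Hence the expansion of sqrt(695) is a_0 = 26 followed by the repeating block 2, 1, 3, 10, 3, 1, 2, 52 (period 8).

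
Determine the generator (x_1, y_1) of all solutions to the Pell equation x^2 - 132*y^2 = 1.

(x, y) = (23, 2)

First expand sqrt(132) as a continued fraction. With x_i = (sqrt(132) + m_i)/d_i and (m_0, d_0) = (0, 1): a_0 = floor(sqrt(132)) = 11, since 11^2 = 121 <= 132 < 144 = 12^2.
Iterate m_{i+1} = d_i*a_i - m_i, d_{i+1} = (132 - m_{i+1}^2)/d_i, a_{i+1} = floor((a_0 + m_{i+1})/d_{i+1}):
  m_1 = 1*11 - 0 = 11, d_1 = (132 - 11^2)/1 = 11/1 = 11, a_1 = floor((11 + 11)/11) = 2.
  m_2 = 11*2 - 11 = 11, d_2 = (132 - 11^2)/11 = 11/11 = 1, a_2 = floor((11 + 11)/1) = 22.
  m_3 = 1*22 - 11 = 11, d_3 = (132 - 11^2)/1 = 11/1 = 11: (m_3, d_3) = (m_1, d_1) = (11, 11), so from here the quotients repeat a_1, a_2; the period length is 2.
So sqrt(132) = [11; (2, 22)] with period length k = 2.
k is even, so the fundamental solution of x^2 - 132y^2 = 1 is (p_{k-1}, q_{k-1}) = (p_1, q_1); compute convergents through index 1.
Convergents (p_i = a_i*p_{i-1} + p_{i-2}, q_i = a_i*q_{i-1} + q_{i-2} with p_{-2}=0, p_{-1}=1, q_{-2}=1, q_{-1}=0):
  i=0: a_0=11, p_0 = 11*1 + 0 = 11, q_0 = 11*0 + 1 = 1.
  i=1: a_1=2, p_1 = 2*11 + 1 = 23, q_1 = 2*1 + 0 = 2.
Check: 23^2 - 132*2^2 = 529 - 528 = 1, so (x, y) = (23, 2) solves the equation, and by the theorem it is the least positive solution.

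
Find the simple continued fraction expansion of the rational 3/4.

[0; 1, 3]

Run the Euclidean algorithm on 3 and 4; the successive quotients are the partial quotients a_0, a_1, ... (each step inverts the fractional part left over by the previous one):
  3 = 0*4 + 3, so a_0 = 0.
  4 = 1*3 + 1, so a_1 = 1.
  3 = 3*1 + 0, so a_2 = 3.
The remainder reaches 0 after 3 divisions, so the expansion has 3 partial quotients, read off in order.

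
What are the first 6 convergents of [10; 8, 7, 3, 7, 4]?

Using the convergent recurrence p_i = a_i*p_{i-1} + p_{i-2}, q_i = a_i*q_{i-1} + q_{i-2} with p_{-2}=0, p_{-1}=1, q_{-2}=1, q_{-1}=0:
  i=0: a_0=10, p_0 = 10*1 + 0 = 10, q_0 = 10*0 + 1 = 1.
  i=1: a_1=8, p_1 = 8*10 + 1 = 81, q_1 = 8*1 + 0 = 8.
  i=2: a_2=7, p_2 = 7*81 + 10 = 577, q_2 = 7*8 + 1 = 57.
  i=3: a_3=3, p_3 = 3*577 + 81 = 1812, q_3 = 3*57 + 8 = 179.
  i=4: a_4=7, p_4 = 7*1812 + 577 = 13261, q_4 = 7*179 + 57 = 1310.
  i=5: a_5=4, p_5 = 4*13261 + 1812 = 54856, q_5 = 4*1310 + 179 = 5419.

10/1, 81/8, 577/57, 1812/179, 13261/1310, 54856/5419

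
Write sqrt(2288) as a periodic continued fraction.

Write x_i = (sqrt(2288) + m_i)/d_i with (m_0, d_0) = (0, 1). a_0 = floor(sqrt(2288)) = 47, since 47^2 = 2209 <= 2288 < 2304 = 48^2.
Iterate m_{i+1} = d_i*a_i - m_i, d_{i+1} = (2288 - m_{i+1}^2)/d_i, a_{i+1} = floor((a_0 + m_{i+1})/d_{i+1}):
  m_1 = 1*47 - 0 = 47, d_1 = (2288 - 47^2)/1 = 79/1 = 79, a_1 = floor((47 + 47)/79) = 1.
  m_2 = 79*1 - 47 = 32, d_2 = (2288 - 32^2)/79 = 1264/79 = 16, a_2 = floor((47 + 32)/16) = 4.
  m_3 = 16*4 - 32 = 32, d_3 = (2288 - 32^2)/16 = 1264/16 = 79, a_3 = floor((47 + 32)/79) = 1.
  m_4 = 79*1 - 32 = 47, d_4 = (2288 - 47^2)/79 = 79/79 = 1, a_4 = floor((47 + 47)/1) = 94.
  m_5 = 1*94 - 47 = 47, d_5 = (2288 - 47^2)/1 = 79/1 = 79: (m_5, d_5) = (m_1, d_1) = (47, 79), so from here the quotients repeat a_1, ..., a_4; the period length is 4.
Hence the expansion of sqrt(2288) is a_0 = 47 followed by the repeating block 1, 4, 1, 94 (period 4).

[47; (1, 4, 1, 94)]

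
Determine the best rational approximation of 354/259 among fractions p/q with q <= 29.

26/19

Expand x = 354/259 as a continued fraction with the Euclidean algorithm:
  354 = 1*259 + 95, so a_0 = 1.
  259 = 2*95 + 69, so a_1 = 2.
  95 = 1*69 + 26, so a_2 = 1.
  69 = 2*26 + 17, so a_3 = 2.
  26 = 1*17 + 9, so a_4 = 1.
  17 = 1*9 + 8, so a_5 = 1.
  9 = 1*8 + 1, so a_6 = 1.
  8 = 8*1 + 0, so a_7 = 8.
so x = [1; 2, 1, 2, 1, 1, 1, 8].
Convergents (p_i = a_i*p_{i-1} + p_{i-2}, q_i = a_i*q_{i-1} + q_{i-2} with p_{-2}=0, p_{-1}=1, q_{-2}=1, q_{-1}=0), until the denominator exceeds 29:
  i=0: a_0=1, p_0 = 1*1 + 0 = 1, q_0 = 1*0 + 1 = 1.
  i=1: a_1=2, p_1 = 2*1 + 1 = 3, q_1 = 2*1 + 0 = 2.
  i=2: a_2=1, p_2 = 1*3 + 1 = 4, q_2 = 1*2 + 1 = 3.
  i=3: a_3=2, p_3 = 2*4 + 3 = 11, q_3 = 2*3 + 2 = 8.
  i=4: a_4=1, p_4 = 1*11 + 4 = 15, q_4 = 1*8 + 3 = 11.
  i=5: a_5=1, p_5 = 1*15 + 11 = 26, q_5 = 1*11 + 8 = 19.
  i=6: a_6=1, p_6 = 1*26 + 15 = 41, q_6 = 1*19 + 11 = 30.
q_6 = 30 > 29, so the last convergent with denominator <= 29 is p_5/q_5 = 26/19.
The closest fraction with denominator <= 29 is either p_5/q_5 or the intermediate fraction (k*p_5 + p_4)/(k*q_5 + q_4) with the largest k >= 1 whose denominator stays <= 29; these approach x as k grows, and every other convergent or intermediate fraction in range is farther away.
Largest k: floor((29 - q_4)/q_5) = floor((29 - 11)/19) = 0.
Since k = 0, no intermediate fraction beyond p_5/q_5 has denominator <= 29, so the convergent 26/19 is the closest (its error is |354*19 - 26*259|/(259*19) = 8/4921).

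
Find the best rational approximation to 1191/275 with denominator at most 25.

13/3

Expand x = 1191/275 as a continued fraction with the Euclidean algorithm:
  1191 = 4*275 + 91, so a_0 = 4.
  275 = 3*91 + 2, so a_1 = 3.
  91 = 45*2 + 1, so a_2 = 45.
  2 = 2*1 + 0, so a_3 = 2.
so x = [4; 3, 45, 2].
Convergents (p_i = a_i*p_{i-1} + p_{i-2}, q_i = a_i*q_{i-1} + q_{i-2} with p_{-2}=0, p_{-1}=1, q_{-2}=1, q_{-1}=0), until the denominator exceeds 25:
  i=0: a_0=4, p_0 = 4*1 + 0 = 4, q_0 = 4*0 + 1 = 1.
  i=1: a_1=3, p_1 = 3*4 + 1 = 13, q_1 = 3*1 + 0 = 3.
  i=2: a_2=45, p_2 = 45*13 + 4 = 589, q_2 = 45*3 + 1 = 136.
q_2 = 136 > 25, so the last convergent with denominator <= 25 is p_1/q_1 = 13/3.
The closest fraction with denominator <= 25 is either p_1/q_1 or the intermediate fraction (k*p_1 + p_0)/(k*q_1 + q_0) with the largest k >= 1 whose denominator stays <= 25; these approach x as k grows, and every other convergent or intermediate fraction in range is farther away.
Largest k: floor((25 - q_0)/q_1) = floor((25 - 1)/3) = 8.
That gives (8*13 + 4)/(8*3 + 1) = 108/25.
Compare the errors: |x - 13/3| = |1191*3 - 13*275|/(275*3) = 2/825, and |x - 108/25| = |1191*25 - 108*275|/(275*25) = 75/6875.
Cross-multiplying, 2*6875 = 13750 < 61875 = 75*825, so 2/825 is smaller: the convergent 13/3 is closer to x than 108/25.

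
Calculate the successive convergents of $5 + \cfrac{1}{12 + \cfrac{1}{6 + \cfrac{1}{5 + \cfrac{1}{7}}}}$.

Using the convergent recurrence p_i = a_i*p_{i-1} + p_{i-2}, q_i = a_i*q_{i-1} + q_{i-2} with p_{-2}=0, p_{-1}=1, q_{-2}=1, q_{-1}=0:
  i=0: a_0=5, p_0 = 5*1 + 0 = 5, q_0 = 5*0 + 1 = 1.
  i=1: a_1=12, p_1 = 12*5 + 1 = 61, q_1 = 12*1 + 0 = 12.
  i=2: a_2=6, p_2 = 6*61 + 5 = 371, q_2 = 6*12 + 1 = 73.
  i=3: a_3=5, p_3 = 5*371 + 61 = 1916, q_3 = 5*73 + 12 = 377.
  i=4: a_4=7, p_4 = 7*1916 + 371 = 13783, q_4 = 7*377 + 73 = 2712.

5/1, 61/12, 371/73, 1916/377, 13783/2712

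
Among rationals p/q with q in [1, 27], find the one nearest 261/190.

Expand x = 261/190 as a continued fraction with the Euclidean algorithm:
  261 = 1*190 + 71, so a_0 = 1.
  190 = 2*71 + 48, so a_1 = 2.
  71 = 1*48 + 23, so a_2 = 1.
  48 = 2*23 + 2, so a_3 = 2.
  23 = 11*2 + 1, so a_4 = 11.
  2 = 2*1 + 0, so a_5 = 2.
so x = [1; 2, 1, 2, 11, 2].
Convergents (p_i = a_i*p_{i-1} + p_{i-2}, q_i = a_i*q_{i-1} + q_{i-2} with p_{-2}=0, p_{-1}=1, q_{-2}=1, q_{-1}=0), until the denominator exceeds 27:
  i=0: a_0=1, p_0 = 1*1 + 0 = 1, q_0 = 1*0 + 1 = 1.
  i=1: a_1=2, p_1 = 2*1 + 1 = 3, q_1 = 2*1 + 0 = 2.
  i=2: a_2=1, p_2 = 1*3 + 1 = 4, q_2 = 1*2 + 1 = 3.
  i=3: a_3=2, p_3 = 2*4 + 3 = 11, q_3 = 2*3 + 2 = 8.
  i=4: a_4=11, p_4 = 11*11 + 4 = 125, q_4 = 11*8 + 3 = 91.
q_4 = 91 > 27, so the last convergent with denominator <= 27 is p_3/q_3 = 11/8.
The closest fraction with denominator <= 27 is either p_3/q_3 or the intermediate fraction (k*p_3 + p_2)/(k*q_3 + q_2) with the largest k >= 1 whose denominator stays <= 27; these approach x as k grows, and every other convergent or intermediate fraction in range is farther away.
Largest k: floor((27 - q_2)/q_3) = floor((27 - 3)/8) = 3.
That gives (3*11 + 4)/(3*8 + 3) = 37/27.
Compare the errors: |x - 11/8| = |261*8 - 11*190|/(190*8) = 2/1520, and |x - 37/27| = |261*27 - 37*190|/(190*27) = 17/5130.
Cross-multiplying, 2*5130 = 10260 < 25840 = 17*1520, so 2/1520 is smaller: the convergent 11/8 is closer to x than 37/27.

11/8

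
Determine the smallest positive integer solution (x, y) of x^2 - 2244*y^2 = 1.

(x, y) = (522785, 11036)

First expand sqrt(2244) as a continued fraction. With x_i = (sqrt(2244) + m_i)/d_i and (m_0, d_0) = (0, 1): a_0 = floor(sqrt(2244)) = 47, since 47^2 = 2209 <= 2244 < 2304 = 48^2.
Iterate m_{i+1} = d_i*a_i - m_i, d_{i+1} = (2244 - m_{i+1}^2)/d_i, a_{i+1} = floor((a_0 + m_{i+1})/d_{i+1}):
  m_1 = 1*47 - 0 = 47, d_1 = (2244 - 47^2)/1 = 35/1 = 35, a_1 = floor((47 + 47)/35) = 2.
  m_2 = 35*2 - 47 = 23, d_2 = (2244 - 23^2)/35 = 1715/35 = 49, a_2 = floor((47 + 23)/49) = 1.
  m_3 = 49*1 - 23 = 26, d_3 = (2244 - 26^2)/49 = 1568/49 = 32, a_3 = floor((47 + 26)/32) = 2.
  m_4 = 32*2 - 26 = 38, d_4 = (2244 - 38^2)/32 = 800/32 = 25, a_4 = floor((47 + 38)/25) = 3.
  m_5 = 25*3 - 38 = 37, d_5 = (2244 - 37^2)/25 = 875/25 = 35, a_5 = floor((47 + 37)/35) = 2.
  m_6 = 35*2 - 37 = 33, d_6 = (2244 - 33^2)/35 = 1155/35 = 33, a_6 = floor((47 + 33)/33) = 2.
  m_7 = 33*2 - 33 = 33, d_7 = (2244 - 33^2)/33 = 1155/33 = 35, a_7 = floor((47 + 33)/35) = 2.
  m_8 = 35*2 - 33 = 37, d_8 = (2244 - 37^2)/35 = 875/35 = 25, a_8 = floor((47 + 37)/25) = 3.
  m_9 = 25*3 - 37 = 38, d_9 = (2244 - 38^2)/25 = 800/25 = 32, a_9 = floor((47 + 38)/32) = 2.
  m_10 = 32*2 - 38 = 26, d_10 = (2244 - 26^2)/32 = 1568/32 = 49, a_10 = floor((47 + 26)/49) = 1.
  m_11 = 49*1 - 26 = 23, d_11 = (2244 - 23^2)/49 = 1715/49 = 35, a_11 = floor((47 + 23)/35) = 2.
  m_12 = 35*2 - 23 = 47, d_12 = (2244 - 47^2)/35 = 35/35 = 1, a_12 = floor((47 + 47)/1) = 94.
  m_13 = 1*94 - 47 = 47, d_13 = (2244 - 47^2)/1 = 35/1 = 35: (m_13, d_13) = (m_1, d_1) = (47, 35), so from here the quotients repeat a_1, ..., a_12; the period length is 12.
So sqrt(2244) = [47; (2, 1, 2, 3, 2, 2, 2, 3, 2, 1, 2, 94)] with period length k = 12.
k is even, so the fundamental solution of x^2 - 2244y^2 = 1 is (p_{k-1}, q_{k-1}) = (p_11, q_11); compute convergents through index 11.
Convergents (p_i = a_i*p_{i-1} + p_{i-2}, q_i = a_i*q_{i-1} + q_{i-2} with p_{-2}=0, p_{-1}=1, q_{-2}=1, q_{-1}=0):
  i=0: a_0=47, p_0 = 47*1 + 0 = 47, q_0 = 47*0 + 1 = 1.
  i=1: a_1=2, p_1 = 2*47 + 1 = 95, q_1 = 2*1 + 0 = 2.
  i=2: a_2=1, p_2 = 1*95 + 47 = 142, q_2 = 1*2 + 1 = 3.
  i=3: a_3=2, p_3 = 2*142 + 95 = 379, q_3 = 2*3 + 2 = 8.
  i=4: a_4=3, p_4 = 3*379 + 142 = 1279, q_4 = 3*8 + 3 = 27.
  i=5: a_5=2, p_5 = 2*1279 + 379 = 2937, q_5 = 2*27 + 8 = 62.
  i=6: a_6=2, p_6 = 2*2937 + 1279 = 7153, q_6 = 2*62 + 27 = 151.
  i=7: a_7=2, p_7 = 2*7153 + 2937 = 17243, q_7 = 2*151 + 62 = 364.
  i=8: a_8=3, p_8 = 3*17243 + 7153 = 58882, q_8 = 3*364 + 151 = 1243.
  i=9: a_9=2, p_9 = 2*58882 + 17243 = 135007, q_9 = 2*1243 + 364 = 2850.
  i=10: a_10=1, p_10 = 1*135007 + 58882 = 193889, q_10 = 1*2850 + 1243 = 4093.
  i=11: a_11=2, p_11 = 2*193889 + 135007 = 522785, q_11 = 2*4093 + 2850 = 11036.
Check: 522785^2 - 2244*11036^2 = 273304156225 - 273304156224 = 1, so (x, y) = (522785, 11036) solves the equation, and by the theorem it is the least positive solution.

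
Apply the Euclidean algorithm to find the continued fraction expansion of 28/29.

Run the Euclidean algorithm on 28 and 29; the successive quotients are the partial quotients a_0, a_1, ... (each step inverts the fractional part left over by the previous one):
  28 = 0*29 + 28, so a_0 = 0.
  29 = 1*28 + 1, so a_1 = 1.
  28 = 28*1 + 0, so a_2 = 28.
The remainder reaches 0 after 3 divisions, so the expansion has 3 partial quotients, read off in order.

[0; 1, 28]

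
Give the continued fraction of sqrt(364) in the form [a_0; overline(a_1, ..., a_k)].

Write x_i = (sqrt(364) + m_i)/d_i with (m_0, d_0) = (0, 1). a_0 = floor(sqrt(364)) = 19, since 19^2 = 361 <= 364 < 400 = 20^2.
Iterate m_{i+1} = d_i*a_i - m_i, d_{i+1} = (364 - m_{i+1}^2)/d_i, a_{i+1} = floor((a_0 + m_{i+1})/d_{i+1}):
  m_1 = 1*19 - 0 = 19, d_1 = (364 - 19^2)/1 = 3/1 = 3, a_1 = floor((19 + 19)/3) = 12.
  m_2 = 3*12 - 19 = 17, d_2 = (364 - 17^2)/3 = 75/3 = 25, a_2 = floor((19 + 17)/25) = 1.
  m_3 = 25*1 - 17 = 8, d_3 = (364 - 8^2)/25 = 300/25 = 12, a_3 = floor((19 + 8)/12) = 2.
  m_4 = 12*2 - 8 = 16, d_4 = (364 - 16^2)/12 = 108/12 = 9, a_4 = floor((19 + 16)/9) = 3.
  m_5 = 9*3 - 16 = 11, d_5 = (364 - 11^2)/9 = 243/9 = 27, a_5 = floor((19 + 11)/27) = 1.
  m_6 = 27*1 - 11 = 16, d_6 = (364 - 16^2)/27 = 108/27 = 4, a_6 = floor((19 + 16)/4) = 8.
  m_7 = 4*8 - 16 = 16, d_7 = (364 - 16^2)/4 = 108/4 = 27, a_7 = floor((19 + 16)/27) = 1.
  m_8 = 27*1 - 16 = 11, d_8 = (364 - 11^2)/27 = 243/27 = 9, a_8 = floor((19 + 11)/9) = 3.
  m_9 = 9*3 - 11 = 16, d_9 = (364 - 16^2)/9 = 108/9 = 12, a_9 = floor((19 + 16)/12) = 2.
  m_10 = 12*2 - 16 = 8, d_10 = (364 - 8^2)/12 = 300/12 = 25, a_10 = floor((19 + 8)/25) = 1.
  m_11 = 25*1 - 8 = 17, d_11 = (364 - 17^2)/25 = 75/25 = 3, a_11 = floor((19 + 17)/3) = 12.
  m_12 = 3*12 - 17 = 19, d_12 = (364 - 19^2)/3 = 3/3 = 1, a_12 = floor((19 + 19)/1) = 38.
  m_13 = 1*38 - 19 = 19, d_13 = (364 - 19^2)/1 = 3/1 = 3: (m_13, d_13) = (m_1, d_1) = (19, 3), so from here the quotients repeat a_1, ..., a_12; the period length is 12.
Hence the expansion of sqrt(364) is a_0 = 19 followed by the repeating block 12, 1, 2, 3, 1, 8, 1, 3, 2, 1, 12, 38 (period 12).

[19; overline(12, 1, 2, 3, 1, 8, 1, 3, 2, 1, 12, 38)]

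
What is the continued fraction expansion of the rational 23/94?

Run the Euclidean algorithm on 23 and 94; the successive quotients are the partial quotients a_0, a_1, ... (each step inverts the fractional part left over by the previous one):
  23 = 0*94 + 23, so a_0 = 0.
  94 = 4*23 + 2, so a_1 = 4.
  23 = 11*2 + 1, so a_2 = 11.
  2 = 2*1 + 0, so a_3 = 2.
The remainder reaches 0 after 4 divisions, so the expansion has 4 partial quotients, read off in order.

[0; 4, 11, 2]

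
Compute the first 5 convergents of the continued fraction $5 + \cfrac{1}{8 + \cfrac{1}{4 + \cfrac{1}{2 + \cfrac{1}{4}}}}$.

5/1, 41/8, 169/33, 379/74, 1685/329

Using the convergent recurrence p_i = a_i*p_{i-1} + p_{i-2}, q_i = a_i*q_{i-1} + q_{i-2} with p_{-2}=0, p_{-1}=1, q_{-2}=1, q_{-1}=0:
  i=0: a_0=5, p_0 = 5*1 + 0 = 5, q_0 = 5*0 + 1 = 1.
  i=1: a_1=8, p_1 = 8*5 + 1 = 41, q_1 = 8*1 + 0 = 8.
  i=2: a_2=4, p_2 = 4*41 + 5 = 169, q_2 = 4*8 + 1 = 33.
  i=3: a_3=2, p_3 = 2*169 + 41 = 379, q_3 = 2*33 + 8 = 74.
  i=4: a_4=4, p_4 = 4*379 + 169 = 1685, q_4 = 4*74 + 33 = 329.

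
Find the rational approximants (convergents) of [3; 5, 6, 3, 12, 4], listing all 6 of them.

3/1, 16/5, 99/31, 313/98, 3855/1207, 15733/4926

Using the convergent recurrence p_i = a_i*p_{i-1} + p_{i-2}, q_i = a_i*q_{i-1} + q_{i-2} with p_{-2}=0, p_{-1}=1, q_{-2}=1, q_{-1}=0:
  i=0: a_0=3, p_0 = 3*1 + 0 = 3, q_0 = 3*0 + 1 = 1.
  i=1: a_1=5, p_1 = 5*3 + 1 = 16, q_1 = 5*1 + 0 = 5.
  i=2: a_2=6, p_2 = 6*16 + 3 = 99, q_2 = 6*5 + 1 = 31.
  i=3: a_3=3, p_3 = 3*99 + 16 = 313, q_3 = 3*31 + 5 = 98.
  i=4: a_4=12, p_4 = 12*313 + 99 = 3855, q_4 = 12*98 + 31 = 1207.
  i=5: a_5=4, p_5 = 4*3855 + 313 = 15733, q_5 = 4*1207 + 98 = 4926.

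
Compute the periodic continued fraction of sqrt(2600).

Write x_i = (sqrt(2600) + m_i)/d_i with (m_0, d_0) = (0, 1). a_0 = floor(sqrt(2600)) = 50, since 50^2 = 2500 <= 2600 < 2601 = 51^2.
Iterate m_{i+1} = d_i*a_i - m_i, d_{i+1} = (2600 - m_{i+1}^2)/d_i, a_{i+1} = floor((a_0 + m_{i+1})/d_{i+1}):
  m_1 = 1*50 - 0 = 50, d_1 = (2600 - 50^2)/1 = 100/1 = 100, a_1 = floor((50 + 50)/100) = 1.
  m_2 = 100*1 - 50 = 50, d_2 = (2600 - 50^2)/100 = 100/100 = 1, a_2 = floor((50 + 50)/1) = 100.
  m_3 = 1*100 - 50 = 50, d_3 = (2600 - 50^2)/1 = 100/1 = 100: (m_3, d_3) = (m_1, d_1) = (50, 100), so from here the quotients repeat a_1, a_2; the period length is 2.
Hence the expansion of sqrt(2600) is a_0 = 50 followed by the repeating block 1, 100 (period 2).

[50; (1, 100)]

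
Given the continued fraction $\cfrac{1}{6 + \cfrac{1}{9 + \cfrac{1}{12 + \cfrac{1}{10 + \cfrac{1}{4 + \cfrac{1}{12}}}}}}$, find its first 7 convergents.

Using the convergent recurrence p_i = a_i*p_{i-1} + p_{i-2}, q_i = a_i*q_{i-1} + q_{i-2} with p_{-2}=0, p_{-1}=1, q_{-2}=1, q_{-1}=0:
  i=0: a_0=0, p_0 = 0*1 + 0 = 0, q_0 = 0*0 + 1 = 1.
  i=1: a_1=6, p_1 = 6*0 + 1 = 1, q_1 = 6*1 + 0 = 6.
  i=2: a_2=9, p_2 = 9*1 + 0 = 9, q_2 = 9*6 + 1 = 55.
  i=3: a_3=12, p_3 = 12*9 + 1 = 109, q_3 = 12*55 + 6 = 666.
  i=4: a_4=10, p_4 = 10*109 + 9 = 1099, q_4 = 10*666 + 55 = 6715.
  i=5: a_5=4, p_5 = 4*1099 + 109 = 4505, q_5 = 4*6715 + 666 = 27526.
  i=6: a_6=12, p_6 = 12*4505 + 1099 = 55159, q_6 = 12*27526 + 6715 = 337027.

0/1, 1/6, 9/55, 109/666, 1099/6715, 4505/27526, 55159/337027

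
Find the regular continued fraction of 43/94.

[0; 2, 5, 2, 1, 2]

Run the Euclidean algorithm on 43 and 94; the successive quotients are the partial quotients a_0, a_1, ... (each step inverts the fractional part left over by the previous one):
  43 = 0*94 + 43, so a_0 = 0.
  94 = 2*43 + 8, so a_1 = 2.
  43 = 5*8 + 3, so a_2 = 5.
  8 = 2*3 + 2, so a_3 = 2.
  3 = 1*2 + 1, so a_4 = 1.
  2 = 2*1 + 0, so a_5 = 2.
The remainder reaches 0 after 6 divisions, so the expansion has 6 partial quotients, read off in order.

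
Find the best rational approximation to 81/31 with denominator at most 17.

34/13

Expand x = 81/31 as a continued fraction with the Euclidean algorithm:
  81 = 2*31 + 19, so a_0 = 2.
  31 = 1*19 + 12, so a_1 = 1.
  19 = 1*12 + 7, so a_2 = 1.
  12 = 1*7 + 5, so a_3 = 1.
  7 = 1*5 + 2, so a_4 = 1.
  5 = 2*2 + 1, so a_5 = 2.
  2 = 2*1 + 0, so a_6 = 2.
so x = [2; 1, 1, 1, 1, 2, 2].
Convergents (p_i = a_i*p_{i-1} + p_{i-2}, q_i = a_i*q_{i-1} + q_{i-2} with p_{-2}=0, p_{-1}=1, q_{-2}=1, q_{-1}=0), until the denominator exceeds 17:
  i=0: a_0=2, p_0 = 2*1 + 0 = 2, q_0 = 2*0 + 1 = 1.
  i=1: a_1=1, p_1 = 1*2 + 1 = 3, q_1 = 1*1 + 0 = 1.
  i=2: a_2=1, p_2 = 1*3 + 2 = 5, q_2 = 1*1 + 1 = 2.
  i=3: a_3=1, p_3 = 1*5 + 3 = 8, q_3 = 1*2 + 1 = 3.
  i=4: a_4=1, p_4 = 1*8 + 5 = 13, q_4 = 1*3 + 2 = 5.
  i=5: a_5=2, p_5 = 2*13 + 8 = 34, q_5 = 2*5 + 3 = 13.
  i=6: a_6=2, p_6 = 2*34 + 13 = 81, q_6 = 2*13 + 5 = 31.
q_6 = 31 > 17, so the last convergent with denominator <= 17 is p_5/q_5 = 34/13.
The closest fraction with denominator <= 17 is either p_5/q_5 or the intermediate fraction (k*p_5 + p_4)/(k*q_5 + q_4) with the largest k >= 1 whose denominator stays <= 17; these approach x as k grows, and every other convergent or intermediate fraction in range is farther away.
Largest k: floor((17 - q_4)/q_5) = floor((17 - 5)/13) = 0.
Since k = 0, no intermediate fraction beyond p_5/q_5 has denominator <= 17, so the convergent 34/13 is the closest (its error is |81*13 - 34*31|/(31*13) = 1/403).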